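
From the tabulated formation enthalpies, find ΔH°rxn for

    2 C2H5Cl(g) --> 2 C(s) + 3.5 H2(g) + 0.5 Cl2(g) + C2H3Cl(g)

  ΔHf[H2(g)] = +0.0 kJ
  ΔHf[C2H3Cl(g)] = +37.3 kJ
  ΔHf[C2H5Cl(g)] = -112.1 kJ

Products: 2·(+0.0) + 7/2·(+0.0) + 1/2·(+0.0) + 1·(+37.3) = +37.3
Reactants: 2·(-112.1) = -224.2
ΔH°rxn = (+37.3) − (-224.2) = 261.5 kJ

ΔH°rxn = 261.5 kJ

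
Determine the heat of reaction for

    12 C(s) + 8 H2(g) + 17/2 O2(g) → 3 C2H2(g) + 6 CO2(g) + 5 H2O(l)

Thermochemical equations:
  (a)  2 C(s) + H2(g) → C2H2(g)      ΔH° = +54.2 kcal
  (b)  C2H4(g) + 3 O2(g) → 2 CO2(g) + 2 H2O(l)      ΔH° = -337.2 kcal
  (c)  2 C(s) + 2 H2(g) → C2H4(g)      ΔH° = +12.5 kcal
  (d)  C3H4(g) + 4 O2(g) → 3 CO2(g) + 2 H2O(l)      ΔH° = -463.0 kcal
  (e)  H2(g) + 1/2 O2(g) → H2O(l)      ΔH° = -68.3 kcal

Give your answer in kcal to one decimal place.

(a) × 3 (×3 to match 3 C2H2(g) in the target): (3)·(+54.2) = +162.6 kcal
(b) × 3: (3)·(-337.2) = -1011.6 kcal
(c) × 3: (3)·(+12.5) = +37.5 kcal
(d): not needed (C3H4(g) appears nowhere else).
(e) reversed: +68.3 kcal
Since enthalpy is a state function, ΔH° = (+162.6) + (-1011.6) + (+37.5) + (+68.3) = -743.2 kcal

ΔH° = -743.2 kcal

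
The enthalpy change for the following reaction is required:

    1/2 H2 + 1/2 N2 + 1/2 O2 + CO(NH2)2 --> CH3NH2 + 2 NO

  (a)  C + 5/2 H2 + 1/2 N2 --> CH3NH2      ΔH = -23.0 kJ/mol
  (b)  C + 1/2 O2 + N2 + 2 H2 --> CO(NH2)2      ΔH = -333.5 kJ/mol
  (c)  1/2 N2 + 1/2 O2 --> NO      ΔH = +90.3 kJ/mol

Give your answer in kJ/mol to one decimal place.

ΔH = 491.1 kJ/mol

(a) as written (CH3NH2 already on the product side): -23.0 kJ/mol
(b) reversed (CO(NH2)2 must end up as a reactant): +333.5 kJ/mol
(c) × 2 (scale by 2 for the 2 NO): (2)·(+90.3) = +180.6 kJ/mol
Combining the equations, ΔH = (1)·(-23.0) + (-1)·(-333.5) + (2)·(+90.3) = 491.1 kJ/mol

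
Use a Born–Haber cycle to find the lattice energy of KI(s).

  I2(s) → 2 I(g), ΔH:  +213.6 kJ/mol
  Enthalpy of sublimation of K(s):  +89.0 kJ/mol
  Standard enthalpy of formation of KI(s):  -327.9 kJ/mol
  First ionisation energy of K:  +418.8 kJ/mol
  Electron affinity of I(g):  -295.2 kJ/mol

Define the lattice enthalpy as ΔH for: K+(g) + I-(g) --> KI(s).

U = -647.3 kJ/mol

ΔHf° = 1·ΔHsub + 1·(ΣIE) + 1/2·D(I2) + 1·EA + U
-327.9 = 1·(+89.0) + 1·(+418.8) + 1/2·(+213.6) + 1·(-295.2) + U
U = -327.9 − (+319.4) = -647.3 kJ/mol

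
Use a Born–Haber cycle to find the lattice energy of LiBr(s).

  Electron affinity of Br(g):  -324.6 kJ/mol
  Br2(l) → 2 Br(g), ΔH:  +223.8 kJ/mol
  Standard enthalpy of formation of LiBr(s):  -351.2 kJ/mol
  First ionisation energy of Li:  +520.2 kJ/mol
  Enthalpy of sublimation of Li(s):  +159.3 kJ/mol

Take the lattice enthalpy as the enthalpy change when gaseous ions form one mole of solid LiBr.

ΔHf° = 1·ΔHsub + 1·(ΣIE) + 1/2·D(Br2) + 1·EA + U
-351.2 = 1·(+159.3) + 1·(+520.2) + 1/2·(+223.8) + 1·(-324.6) + U
U = -351.2 − (+466.8) = -818.0 kJ/mol

U = -818.0 kJ/mol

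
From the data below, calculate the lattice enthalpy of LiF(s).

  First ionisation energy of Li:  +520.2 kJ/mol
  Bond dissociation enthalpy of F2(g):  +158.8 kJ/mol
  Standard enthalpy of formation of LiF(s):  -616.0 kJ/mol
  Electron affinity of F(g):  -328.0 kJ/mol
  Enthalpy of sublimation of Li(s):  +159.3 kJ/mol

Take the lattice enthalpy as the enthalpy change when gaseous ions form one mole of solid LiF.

U = -1046.9 kJ/mol

ΔHf° = 1·ΔHsub + 1·(ΣIE) + 1/2·D(F2) + 1·EA + U
-616.0 = 1·(+159.3) + 1·(+520.2) + 1/2·(+158.8) + 1·(-328.0) + U
U = -616.0 − (+430.9) = -1046.9 kJ/mol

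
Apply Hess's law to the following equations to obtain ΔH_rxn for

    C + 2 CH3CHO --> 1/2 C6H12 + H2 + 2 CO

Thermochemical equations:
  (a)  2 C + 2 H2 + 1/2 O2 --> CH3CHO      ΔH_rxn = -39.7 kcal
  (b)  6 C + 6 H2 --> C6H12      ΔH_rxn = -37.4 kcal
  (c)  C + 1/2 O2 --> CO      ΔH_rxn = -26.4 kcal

ΔH_rxn = 7.9 kcal

(a) reversed and × 2 (CH3CHO must end up as a reactant; ×2 to match 2 CH3CHO in the target): (-2)·(-39.7) = +79.4 kcal
(b) × 1/2 (×1/2 to match 1/2 C6H12 in the target): (1/2)·(-37.4) = -18.7 kcal
(c) × 2 (×2 to match 2 CO in the target): (2)·(-26.4) = -52.8 kcal
Combining the equations, ΔH_rxn = (-2)·(-39.7) + (1/2)·(-37.4) + (2)·(-26.4) = 7.9 kcal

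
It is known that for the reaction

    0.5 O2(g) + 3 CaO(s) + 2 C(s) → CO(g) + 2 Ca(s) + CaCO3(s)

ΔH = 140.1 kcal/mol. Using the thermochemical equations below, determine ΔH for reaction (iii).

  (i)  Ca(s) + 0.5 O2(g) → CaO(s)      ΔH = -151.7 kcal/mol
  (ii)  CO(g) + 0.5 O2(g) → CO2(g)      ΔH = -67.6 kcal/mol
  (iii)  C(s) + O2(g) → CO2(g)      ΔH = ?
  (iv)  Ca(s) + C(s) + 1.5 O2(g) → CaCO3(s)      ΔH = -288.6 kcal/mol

ΔH = -94.0 kcal/mol

(i) reversed and × 3 (reverse to put CaO(s) on the reactant side; ×3 to match 3 CaO(s) in the target): (-3)·(-151.7) = +455.1 kcal/mol
(ii) reversed (CO(g) must end up as a product): +67.6 kcal/mol
(iii) as written: contributes x
(iv) as written (CaCO3(s) already on the product side): -288.6 kcal/mol
+140.1 = (+455.1) + (+67.6) + (-288.6) + x
x = (+140.1 − (+234.1)) / (1) = -94.0 kcal/mol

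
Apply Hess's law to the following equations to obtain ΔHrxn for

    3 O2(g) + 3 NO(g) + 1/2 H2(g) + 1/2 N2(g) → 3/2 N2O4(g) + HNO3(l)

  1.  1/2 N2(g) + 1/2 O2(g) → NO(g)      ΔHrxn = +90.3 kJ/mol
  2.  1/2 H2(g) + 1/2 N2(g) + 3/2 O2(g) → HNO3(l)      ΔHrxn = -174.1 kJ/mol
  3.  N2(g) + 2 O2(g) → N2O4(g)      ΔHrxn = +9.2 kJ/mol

eq. 1 reversed and × 3 (reverse to put NO(g) on the reactant side; scale by 3 for the 3 NO(g)): (-3)·(+90.3) = -270.9 kJ/mol
eq. 2 as written (HNO3(l) already on the product side): -174.1 kJ/mol
eq. 3 × 3/2 (×3/2 to match 3/2 N2O4(g) in the target): (3/2)·(+9.2) = +13.8 kJ/mol
ΔHrxn = (-270.9) + (-174.1) + (+13.8) = -431.2 kJ/mol

ΔHrxn = -431.2 kJ/mol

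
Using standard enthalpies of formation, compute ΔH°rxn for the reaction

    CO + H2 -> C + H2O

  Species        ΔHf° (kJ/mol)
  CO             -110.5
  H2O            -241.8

ΔH°rxn = -131.3 kJ/mol

Products: 1·(+0.0) + 1·(-241.8) = -241.8
Reactants: 1·(-110.5) + 1·(+0.0) = -110.5
ΔH°rxn = (-241.8) − (-110.5) = -131.3 kJ/mol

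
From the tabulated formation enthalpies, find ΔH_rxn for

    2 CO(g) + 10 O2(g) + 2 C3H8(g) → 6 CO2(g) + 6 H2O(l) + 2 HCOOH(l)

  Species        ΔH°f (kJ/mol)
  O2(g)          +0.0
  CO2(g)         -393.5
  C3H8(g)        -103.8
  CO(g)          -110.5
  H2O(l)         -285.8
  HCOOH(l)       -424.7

ΔH_rxn = -4496.6 kJ/mol

Products: 6·(-393.5) + 6·(-285.8) + 2·(-424.7) = -4925.2
Reactants: 2·(-110.5) + 10·(+0.0) + 2·(-103.8) = -428.6
ΔH_rxn = (-4925.2) − (-428.6) = -4496.6 kJ/mol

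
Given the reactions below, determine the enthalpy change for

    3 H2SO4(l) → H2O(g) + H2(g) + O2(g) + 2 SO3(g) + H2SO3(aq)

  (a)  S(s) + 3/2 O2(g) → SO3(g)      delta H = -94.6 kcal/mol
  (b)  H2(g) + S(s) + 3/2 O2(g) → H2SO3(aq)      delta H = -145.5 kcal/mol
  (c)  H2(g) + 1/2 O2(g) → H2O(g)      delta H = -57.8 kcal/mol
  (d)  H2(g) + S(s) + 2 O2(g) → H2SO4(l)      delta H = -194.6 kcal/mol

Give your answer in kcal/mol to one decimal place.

(a) × 2 (×2 to match 2 SO3(g) in the target): (2)·(-94.6) = -189.2 kcal/mol
(b) as written (H2SO3(aq) already on the product side): -145.5 kcal/mol
(c) as written (H2O(g) already on the product side): -57.8 kcal/mol
(d) reversed and × 3 (H2SO4(l) must end up as a reactant; ×3 to match 3 H2SO4(l) in the target): (-3)·(-194.6) = +583.8 kcal/mol
By Hess's law, delta H = (-189.2) + (-145.5) + (-57.8) + (+583.8) = 191.3 kcal/mol

delta H = 191.3 kcal/mol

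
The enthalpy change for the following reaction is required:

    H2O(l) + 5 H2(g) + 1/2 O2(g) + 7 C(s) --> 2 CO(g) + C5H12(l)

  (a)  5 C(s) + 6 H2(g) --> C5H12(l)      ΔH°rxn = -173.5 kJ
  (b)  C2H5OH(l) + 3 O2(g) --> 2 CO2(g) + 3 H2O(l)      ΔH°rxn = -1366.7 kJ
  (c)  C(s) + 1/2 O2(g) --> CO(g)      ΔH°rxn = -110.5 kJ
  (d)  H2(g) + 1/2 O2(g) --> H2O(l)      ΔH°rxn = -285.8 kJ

(a) as written (C5H12(l) already on the product side): -173.5 kJ
(b): not needed (CO2(g) appears nowhere else).
(c) × 2 (scale by 2 for the 2 CO(g)): (2)·(-110.5) = -221.0 kJ
(d) reversed: +285.8 kJ
ΔH°rxn = (-173.5) + (-221.0) + (+285.8) = -108.7 kJ

ΔH°rxn = -108.7 kJ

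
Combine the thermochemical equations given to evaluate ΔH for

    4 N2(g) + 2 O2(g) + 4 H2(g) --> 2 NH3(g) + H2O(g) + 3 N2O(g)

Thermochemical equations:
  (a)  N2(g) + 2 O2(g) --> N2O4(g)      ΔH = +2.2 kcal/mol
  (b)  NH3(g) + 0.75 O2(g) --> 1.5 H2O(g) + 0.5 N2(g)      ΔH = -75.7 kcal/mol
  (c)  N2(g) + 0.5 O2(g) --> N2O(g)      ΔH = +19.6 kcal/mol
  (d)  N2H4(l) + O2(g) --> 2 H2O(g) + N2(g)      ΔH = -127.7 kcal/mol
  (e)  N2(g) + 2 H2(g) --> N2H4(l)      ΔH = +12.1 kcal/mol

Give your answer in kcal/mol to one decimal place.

(a): not needed (N2O4(g) appears nowhere else).
(b) reversed and × 2 (NH3(g) must end up as a product; scale by 2 for the 2 NH3(g)): (-2)·(-75.7) = +151.4 kcal/mol
(c) × 3 (×3 to match 3 N2O(g) in the target): (3)·(+19.6) = +58.8 kcal/mol
(d) × 2: (2)·(-127.7) = -255.4 kcal/mol
(e) × 2 (scale by 2 for the 4 H2(g)): (2)·(+12.1) = +24.2 kcal/mol
ΔH = (-2)·(-75.7) + (3)·(+19.6) + (2)·(-127.7) + (2)·(+12.1) = -21.0 kcal/mol

ΔH = -21.0 kcal/mol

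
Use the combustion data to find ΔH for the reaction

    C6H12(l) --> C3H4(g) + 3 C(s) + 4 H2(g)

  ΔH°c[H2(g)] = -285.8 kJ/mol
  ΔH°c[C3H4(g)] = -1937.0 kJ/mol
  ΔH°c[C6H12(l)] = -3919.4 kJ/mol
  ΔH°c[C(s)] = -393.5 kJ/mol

With combustion enthalpies, reactants minus products:
= [1·(-3919.4)] − [1·(-1937.0) + 3·(-393.5) + 4·(-285.8)]
= 341.3 kJ/mol

ΔH = 341.3 kJ/mol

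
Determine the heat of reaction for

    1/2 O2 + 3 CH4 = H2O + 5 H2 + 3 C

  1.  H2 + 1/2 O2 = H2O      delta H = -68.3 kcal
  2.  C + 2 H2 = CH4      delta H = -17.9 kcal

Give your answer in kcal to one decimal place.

delta H = -14.6 kcal

eq. 1 as written: -68.3 kcal
eq. 2 reversed and × 3: (-3)·(-17.9) = +53.7 kcal
delta H = (1)·(-68.3) + (-3)·(-17.9) = -14.6 kcal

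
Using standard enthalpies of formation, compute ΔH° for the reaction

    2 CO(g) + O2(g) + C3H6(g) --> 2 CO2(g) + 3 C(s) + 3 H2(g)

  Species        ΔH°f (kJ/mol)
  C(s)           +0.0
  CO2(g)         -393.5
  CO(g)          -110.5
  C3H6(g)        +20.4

ΔH° = -586.4 kJ/mol

ΔH°rxn = Σ nΔHf°(products) − Σ nΔHf°(reactants).
Products: 2·(-393.5) + 3·(+0.0) + 3·(+0.0) = -787.0
Reactants: 2·(-110.5) + 1·(+0.0) + 1·(+20.4) = -200.6
ΔH° = (-787.0) − (-200.6) = -586.4 kJ/mol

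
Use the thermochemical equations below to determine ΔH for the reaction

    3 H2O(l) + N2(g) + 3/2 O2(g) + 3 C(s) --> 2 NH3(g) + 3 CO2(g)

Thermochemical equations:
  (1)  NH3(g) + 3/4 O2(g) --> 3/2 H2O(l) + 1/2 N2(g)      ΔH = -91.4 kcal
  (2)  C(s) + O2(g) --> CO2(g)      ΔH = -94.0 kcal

ΔH = -99.2 kcal

(1) reversed and × 2: (-2)·(-91.4) = +182.8 kcal
(2) × 3: (3)·(-94.0) = -282.0 kcal
Since enthalpy is a state function, ΔH = (+182.8) + (-282.0) = -99.2 kcal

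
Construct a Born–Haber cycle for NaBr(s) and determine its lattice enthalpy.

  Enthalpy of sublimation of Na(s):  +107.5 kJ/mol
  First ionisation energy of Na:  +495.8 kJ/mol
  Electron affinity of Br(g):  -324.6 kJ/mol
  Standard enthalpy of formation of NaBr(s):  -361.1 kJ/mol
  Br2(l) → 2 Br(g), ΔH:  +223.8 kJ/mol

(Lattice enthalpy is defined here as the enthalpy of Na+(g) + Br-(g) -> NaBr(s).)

ΔHf° = 1·ΔHsub + 1·(ΣIE) + 1/2·D(Br2) + 1·EA + U
-361.1 = 1·(+107.5) + 1·(+495.8) + 1/2·(+223.8) + 1·(-324.6) + U
U = -361.1 − (+390.6) = -751.7 kJ/mol

U = -751.7 kJ/mol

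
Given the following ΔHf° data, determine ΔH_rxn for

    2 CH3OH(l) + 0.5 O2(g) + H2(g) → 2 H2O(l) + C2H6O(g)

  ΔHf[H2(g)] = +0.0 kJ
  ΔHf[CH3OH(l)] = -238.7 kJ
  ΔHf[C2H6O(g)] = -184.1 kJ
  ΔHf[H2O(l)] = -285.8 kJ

Products: 2·(-285.8) + 1·(-184.1) = -755.7
Reactants: 2·(-238.7) + 1/2·(+0.0) + 1·(+0.0) = -477.4
ΔH_rxn = (-755.7) − (-477.4) = -278.3 kJ

ΔH_rxn = -278.3 kJ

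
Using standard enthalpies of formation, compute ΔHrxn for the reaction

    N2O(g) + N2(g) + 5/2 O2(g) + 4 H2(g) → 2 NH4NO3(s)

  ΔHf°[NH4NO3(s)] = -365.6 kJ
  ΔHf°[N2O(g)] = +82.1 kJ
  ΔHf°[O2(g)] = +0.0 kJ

ΔHrxn = -813.3 kJ

ΔH°rxn = Σ nΔHf°(products) − Σ nΔHf°(reactants).
Products: 2·(-365.6) = -731.2
Reactants: 1·(+82.1) + 1·(+0.0) + 5/2·(+0.0) + 4·(+0.0) = +82.1
ΔHrxn = (-731.2) − (+82.1) = -813.3 kJ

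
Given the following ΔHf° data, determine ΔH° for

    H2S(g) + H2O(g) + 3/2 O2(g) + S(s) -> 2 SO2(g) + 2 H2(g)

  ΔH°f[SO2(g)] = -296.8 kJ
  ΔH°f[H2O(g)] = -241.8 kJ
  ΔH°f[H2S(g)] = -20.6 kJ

Products: 2·(-296.8) + 2·(+0.0) = -593.6
Reactants: 1·(-20.6) + 1·(-241.8) + 3/2·(+0.0) + 1·(+0.0) = -262.4
ΔH° = (-593.6) − (-262.4) = -331.2 kJ

ΔH° = -331.2 kJ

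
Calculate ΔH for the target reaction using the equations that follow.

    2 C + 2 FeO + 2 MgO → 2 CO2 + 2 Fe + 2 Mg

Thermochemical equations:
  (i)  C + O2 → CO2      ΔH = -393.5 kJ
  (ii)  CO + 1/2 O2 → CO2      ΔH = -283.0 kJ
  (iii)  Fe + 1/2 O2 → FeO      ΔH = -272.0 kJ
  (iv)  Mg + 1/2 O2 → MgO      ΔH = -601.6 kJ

ΔH = 960.2 kJ

(i) × 2 (×2 to match 2 C in the target): (2)·(-393.5) = -787.0 kJ
(ii): not needed (CO appears nowhere else).
(iii) reversed and × 2 (FeO must end up as a reactant; scale by 2 for the 2 FeO): (-2)·(-272.0) = +544.0 kJ
(iv) reversed and × 2 (MgO must end up as a reactant; ×2 to match 2 MgO in the target): (-2)·(-601.6) = +1203.2 kJ
ΔH = (-787.0) + (+544.0) + (+1203.2) = 960.2 kJ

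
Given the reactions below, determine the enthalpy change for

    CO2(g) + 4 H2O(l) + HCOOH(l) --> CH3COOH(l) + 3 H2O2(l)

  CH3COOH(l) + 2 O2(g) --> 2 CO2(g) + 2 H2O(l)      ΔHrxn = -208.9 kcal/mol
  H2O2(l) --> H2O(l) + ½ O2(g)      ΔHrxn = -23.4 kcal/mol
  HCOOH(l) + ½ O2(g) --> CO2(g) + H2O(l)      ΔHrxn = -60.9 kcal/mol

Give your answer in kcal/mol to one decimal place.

equation 1 reversed (reverse to put CH3COOH(l) on the product side): +208.9 kcal/mol
equation 2 reversed and × 3 (reverse to put H2O2(l) on the product side; scale by 3 for the 3 H2O2(l)): (-3)·(-23.4) = +70.2 kcal/mol
equation 3 as written (HCOOH(l) already on the reactant side): -60.9 kcal/mol
Summing the manipulated equations, ΔHrxn = (+208.9) + (+70.2) + (-60.9) = 218.2 kcal/mol

ΔHrxn = 218.2 kcal/mol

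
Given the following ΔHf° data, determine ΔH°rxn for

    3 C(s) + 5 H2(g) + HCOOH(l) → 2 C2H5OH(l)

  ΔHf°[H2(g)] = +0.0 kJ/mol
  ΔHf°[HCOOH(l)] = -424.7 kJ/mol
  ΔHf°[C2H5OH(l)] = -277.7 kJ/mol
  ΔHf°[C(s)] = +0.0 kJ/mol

Products: 2·(-277.7) = -555.4
Reactants: 3·(+0.0) + 5·(+0.0) + 1·(-424.7) = -424.7
ΔH°rxn = (-555.4) − (-424.7) = -130.7 kJ/mol

ΔH°rxn = -130.7 kJ/mol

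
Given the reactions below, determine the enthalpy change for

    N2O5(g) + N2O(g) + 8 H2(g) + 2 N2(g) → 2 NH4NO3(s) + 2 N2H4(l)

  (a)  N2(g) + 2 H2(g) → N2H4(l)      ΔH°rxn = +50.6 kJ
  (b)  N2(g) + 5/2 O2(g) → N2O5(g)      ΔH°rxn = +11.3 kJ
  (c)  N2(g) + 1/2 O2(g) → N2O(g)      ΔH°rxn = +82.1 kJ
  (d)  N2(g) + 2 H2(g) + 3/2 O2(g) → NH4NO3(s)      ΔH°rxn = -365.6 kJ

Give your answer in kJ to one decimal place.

ΔH°rxn = -723.4 kJ

(a) × 2: (2)·(+50.6) = +101.2 kJ
(b) reversed: -11.3 kJ
(c) reversed: -82.1 kJ
(d) × 2: (2)·(-365.6) = -731.2 kJ
Combining the equations, ΔH°rxn = (2)·(+50.6) + (-1)·(+11.3) + (-1)·(+82.1) + (2)·(-365.6) = -723.4 kJ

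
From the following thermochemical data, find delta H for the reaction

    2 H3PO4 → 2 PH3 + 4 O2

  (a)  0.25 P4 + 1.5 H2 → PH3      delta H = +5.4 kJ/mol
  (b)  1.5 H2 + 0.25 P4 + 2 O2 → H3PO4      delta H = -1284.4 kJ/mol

delta H = 2579.6 kJ/mol

(a) × 2 (scale by 2 for the 2 PH3): (2)·(+5.4) = +10.8 kJ/mol
(b) reversed and × 2 (H3PO4 must end up as a reactant; scale by 2 for the 2 H3PO4): (-2)·(-1284.4) = +2568.8 kJ/mol
delta H = (2)·(+5.4) + (-2)·(-1284.4) = 2579.6 kJ/mol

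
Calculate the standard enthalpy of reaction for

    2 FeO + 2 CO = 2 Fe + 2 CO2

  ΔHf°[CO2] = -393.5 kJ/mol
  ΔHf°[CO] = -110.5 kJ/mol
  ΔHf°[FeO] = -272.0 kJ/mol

Products: 2·(+0.0) + 2·(-393.5) = -787.0
Reactants: 2·(-272.0) + 2·(-110.5) = -765.0
ΔH_rxn = (-787.0) − (-765.0) = -22.0 kJ/mol

ΔH_rxn = -22.0 kJ/mol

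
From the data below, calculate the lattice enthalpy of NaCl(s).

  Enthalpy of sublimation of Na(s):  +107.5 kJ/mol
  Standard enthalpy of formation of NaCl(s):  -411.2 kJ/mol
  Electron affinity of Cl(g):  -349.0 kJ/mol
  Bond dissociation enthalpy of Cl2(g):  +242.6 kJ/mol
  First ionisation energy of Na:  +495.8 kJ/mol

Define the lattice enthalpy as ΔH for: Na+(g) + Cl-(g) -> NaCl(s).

ΔHf° = 1·ΔHsub + 1·(ΣIE) + 1/2·D(Cl2) + 1·EA + U
-411.2 = 1·(+107.5) + 1·(+495.8) + 1/2·(+242.6) + 1·(-349.0) + U
U = -411.2 − (+375.6) = -786.8 kJ/mol

U = -786.8 kJ/mol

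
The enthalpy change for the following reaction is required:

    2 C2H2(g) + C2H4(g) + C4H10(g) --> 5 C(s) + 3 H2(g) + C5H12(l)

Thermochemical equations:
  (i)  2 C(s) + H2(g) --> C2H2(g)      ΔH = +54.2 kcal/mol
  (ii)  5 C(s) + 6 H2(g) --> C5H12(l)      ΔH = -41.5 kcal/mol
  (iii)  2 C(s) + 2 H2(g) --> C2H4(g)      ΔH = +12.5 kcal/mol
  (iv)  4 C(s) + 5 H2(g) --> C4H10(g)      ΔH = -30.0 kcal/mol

ΔH = -132.4 kcal/mol

(i) reversed and × 2 (reverse to put C2H2(g) on the reactant side; scale by 2 for the 2 C2H2(g)): (-2)·(+54.2) = -108.4 kcal/mol
(ii) as written (C5H12(l) already on the product side): -41.5 kcal/mol
(iii) reversed (reverse to put C2H4(g) on the reactant side): -12.5 kcal/mol
(iv) reversed (C4H10(g) must end up as a reactant): +30.0 kcal/mol
By Hess's law, ΔH = (-108.4) + (-41.5) + (-12.5) + (+30.0) = -132.4 kcal/mol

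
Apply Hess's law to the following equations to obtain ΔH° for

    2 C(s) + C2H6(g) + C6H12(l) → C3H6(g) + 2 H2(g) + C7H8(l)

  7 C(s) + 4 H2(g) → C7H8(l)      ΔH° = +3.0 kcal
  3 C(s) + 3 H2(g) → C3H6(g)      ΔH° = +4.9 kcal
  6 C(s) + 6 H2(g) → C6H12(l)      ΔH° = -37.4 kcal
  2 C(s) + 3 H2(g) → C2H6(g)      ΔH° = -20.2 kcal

equation 1 as written: +3.0 kcal
equation 2 as written: +4.9 kcal
equation 3 reversed: +37.4 kcal
equation 4 reversed: +20.2 kcal
ΔH° = (+3.0) + (+4.9) + (+37.4) + (+20.2) = 65.5 kcal

ΔH° = 65.5 kcal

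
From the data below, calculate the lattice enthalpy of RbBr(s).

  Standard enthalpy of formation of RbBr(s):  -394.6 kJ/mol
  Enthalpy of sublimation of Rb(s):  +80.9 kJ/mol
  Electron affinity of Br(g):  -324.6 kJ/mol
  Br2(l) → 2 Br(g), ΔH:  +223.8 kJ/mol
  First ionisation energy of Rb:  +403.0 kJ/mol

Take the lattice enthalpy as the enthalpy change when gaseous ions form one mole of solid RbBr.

U = -665.8 kJ/mol

ΔHf° = 1·ΔHsub + 1·(ΣIE) + 1/2·D(Br2) + 1·EA + U
-394.6 = 1·(+80.9) + 1·(+403.0) + 1/2·(+223.8) + 1·(-324.6) + U
U = -394.6 − (+271.2) = -665.8 kJ/mol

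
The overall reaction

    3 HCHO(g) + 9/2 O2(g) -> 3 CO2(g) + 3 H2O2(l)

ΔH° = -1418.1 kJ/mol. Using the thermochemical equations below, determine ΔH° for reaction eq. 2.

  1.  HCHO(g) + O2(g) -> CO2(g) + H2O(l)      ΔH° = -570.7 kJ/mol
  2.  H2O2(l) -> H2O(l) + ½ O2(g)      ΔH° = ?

ΔH° = -98.0 kJ/mol

eq. 1 × 3 (×3 to match 3 HCHO(g) in the target): (3)·(-570.7) = -1712.1 kJ/mol
eq. 2 reversed and × 3 (reverse to put H2O2(l) on the product side; ×3 to match 3 H2O2(l) in the target): contributes −3·x
-1418.1 = (-1712.1) − 3·x
x = (-1418.1 − (-1712.1)) / (-3) = -98.0 kJ/mol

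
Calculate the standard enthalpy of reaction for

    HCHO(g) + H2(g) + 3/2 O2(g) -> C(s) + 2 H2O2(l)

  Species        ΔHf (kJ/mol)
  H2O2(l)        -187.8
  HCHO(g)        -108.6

ΔH°rxn = Σ nΔHf°(products) − Σ nΔHf°(reactants).
Products: 1·(+0.0) + 2·(-187.8) = -375.6
Reactants: 1·(-108.6) + 1·(+0.0) + 3/2·(+0.0) = -108.6
ΔH_rxn = (-375.6) − (-108.6) = -267.0 kJ/mol

ΔH_rxn = -267.0 kJ/mol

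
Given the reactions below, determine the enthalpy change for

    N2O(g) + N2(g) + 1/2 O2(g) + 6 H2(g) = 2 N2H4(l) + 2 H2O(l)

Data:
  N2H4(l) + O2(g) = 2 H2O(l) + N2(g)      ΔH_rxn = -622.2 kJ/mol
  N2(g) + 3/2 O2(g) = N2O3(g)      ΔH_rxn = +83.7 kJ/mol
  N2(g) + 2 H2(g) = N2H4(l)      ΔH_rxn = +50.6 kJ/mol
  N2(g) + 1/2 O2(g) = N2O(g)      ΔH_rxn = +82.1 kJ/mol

equation 1 as written: -622.2 kJ/mol
equation 2: not needed.
equation 3 × 3: (3)·(+50.6) = +151.8 kJ/mol
equation 4 reversed: -82.1 kJ/mol
By Hess's law, ΔH_rxn = (1)·(-622.2) + (3)·(+50.6) + (-1)·(+82.1) = -552.5 kJ/mol

ΔH_rxn = -552.5 kJ/mol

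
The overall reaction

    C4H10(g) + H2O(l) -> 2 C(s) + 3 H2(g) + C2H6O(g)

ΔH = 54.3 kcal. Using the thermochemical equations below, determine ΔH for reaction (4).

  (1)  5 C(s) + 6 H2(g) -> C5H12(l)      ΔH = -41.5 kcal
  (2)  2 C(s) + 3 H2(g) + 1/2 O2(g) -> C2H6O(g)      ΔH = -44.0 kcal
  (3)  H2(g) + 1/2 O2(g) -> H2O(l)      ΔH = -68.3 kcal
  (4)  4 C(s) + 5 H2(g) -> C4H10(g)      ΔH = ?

ΔH = -30.0 kcal

(1): not needed (C5H12(l) appears nowhere else).
(2) as written (C2H6O(g) already on the product side): -44.0 kcal
(3) reversed (reverse to put H2O(l) on the reactant side): +68.3 kcal
(4) reversed (C4H10(g) must end up as a reactant): contributes −x
+54.3 = (-44.0) + (+68.3) − x
x = (+54.3 − (+24.3)) / (-1) = -30.0 kcal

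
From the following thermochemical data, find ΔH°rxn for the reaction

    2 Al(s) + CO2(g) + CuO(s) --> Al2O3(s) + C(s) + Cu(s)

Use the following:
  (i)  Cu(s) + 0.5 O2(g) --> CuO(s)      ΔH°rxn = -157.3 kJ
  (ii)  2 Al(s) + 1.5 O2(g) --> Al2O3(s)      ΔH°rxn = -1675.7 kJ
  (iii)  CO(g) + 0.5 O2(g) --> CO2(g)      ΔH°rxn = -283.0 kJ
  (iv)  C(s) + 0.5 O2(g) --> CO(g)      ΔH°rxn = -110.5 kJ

ΔH°rxn = -1124.9 kJ

(i) reversed (CuO(s) must end up as a reactant): +157.3 kJ
(ii) as written (Al2O3(s) already on the product side): -1675.7 kJ
(iii) reversed (reverse to put CO2(g) on the reactant side): +283.0 kJ
(iv) reversed (C(s) must end up as a product): +110.5 kJ
ΔH°rxn = (-1)·(-157.3) + (1)·(-1675.7) + (-1)·(-283.0) + (-1)·(-110.5) = -1124.9 kJ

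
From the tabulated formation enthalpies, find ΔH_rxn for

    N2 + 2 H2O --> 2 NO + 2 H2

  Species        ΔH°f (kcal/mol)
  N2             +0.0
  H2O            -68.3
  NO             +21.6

ΔH_rxn = 179.8 kcal/mol

ΔH°rxn = Σ nΔHf°(products) − Σ nΔHf°(reactants).
Products: 2·(+21.6) + 2·(+0.0) = +43.2
Reactants: 1·(+0.0) + 2·(-68.3) = -136.6
ΔH_rxn = (+43.2) − (-136.6) = 179.8 kcal/mol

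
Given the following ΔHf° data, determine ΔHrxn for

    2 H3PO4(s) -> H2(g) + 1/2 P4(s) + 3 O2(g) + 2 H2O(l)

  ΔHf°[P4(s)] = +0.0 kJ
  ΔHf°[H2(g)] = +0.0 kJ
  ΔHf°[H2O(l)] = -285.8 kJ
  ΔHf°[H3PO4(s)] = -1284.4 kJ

Products: 1·(+0.0) + 1/2·(+0.0) + 3·(+0.0) + 2·(-285.8) = -571.6
Reactants: 2·(-1284.4) = -2568.8
ΔHrxn = (-571.6) − (-2568.8) = 1997.2 kJ

ΔHrxn = 1997.2 kJ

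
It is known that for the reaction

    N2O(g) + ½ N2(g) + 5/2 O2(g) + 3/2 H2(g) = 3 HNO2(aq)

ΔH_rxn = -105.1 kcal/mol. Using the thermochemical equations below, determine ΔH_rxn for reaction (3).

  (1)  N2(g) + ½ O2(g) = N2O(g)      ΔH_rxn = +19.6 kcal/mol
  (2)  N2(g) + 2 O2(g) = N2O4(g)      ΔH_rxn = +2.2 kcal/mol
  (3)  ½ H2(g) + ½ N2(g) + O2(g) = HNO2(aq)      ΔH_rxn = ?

(1) reversed (reverse to put N2O(g) on the reactant side): -19.6 kcal/mol
(2): not needed (N2O4(g) appears nowhere else).
(3) × 3 (scale by 3 for the 3 HNO2(aq)): contributes 3·x
-105.1 = (-19.6) + 3·x
x = (-105.1 − (-19.6)) / (3) = -28.5 kcal/mol

ΔH_rxn = -28.5 kcal/mol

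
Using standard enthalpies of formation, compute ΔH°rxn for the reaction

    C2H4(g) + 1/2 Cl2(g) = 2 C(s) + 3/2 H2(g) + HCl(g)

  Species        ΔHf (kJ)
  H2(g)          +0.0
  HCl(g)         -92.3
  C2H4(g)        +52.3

Products: 2·(+0.0) + 3/2·(+0.0) + 1·(-92.3) = -92.3
Reactants: 1·(+52.3) + 1/2·(+0.0) = +52.3
ΔH°rxn = (-92.3) − (+52.3) = -144.6 kJ

ΔH°rxn = -144.6 kJ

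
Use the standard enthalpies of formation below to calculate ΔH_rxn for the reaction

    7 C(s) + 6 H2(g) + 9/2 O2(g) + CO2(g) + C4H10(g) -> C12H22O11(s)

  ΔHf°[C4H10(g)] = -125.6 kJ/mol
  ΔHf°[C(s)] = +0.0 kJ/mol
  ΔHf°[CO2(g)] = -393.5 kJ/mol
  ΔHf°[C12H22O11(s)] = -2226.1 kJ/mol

Products: 1·(-2226.1) = -2226.1
Reactants: 7·(+0.0) + 6·(+0.0) + 9/2·(+0.0) + 1·(-393.5) + 1·(-125.6) = -519.1
ΔH_rxn = (-2226.1) − (-519.1) = -1707.0 kJ/mol

ΔH_rxn = -1707.0 kJ/mol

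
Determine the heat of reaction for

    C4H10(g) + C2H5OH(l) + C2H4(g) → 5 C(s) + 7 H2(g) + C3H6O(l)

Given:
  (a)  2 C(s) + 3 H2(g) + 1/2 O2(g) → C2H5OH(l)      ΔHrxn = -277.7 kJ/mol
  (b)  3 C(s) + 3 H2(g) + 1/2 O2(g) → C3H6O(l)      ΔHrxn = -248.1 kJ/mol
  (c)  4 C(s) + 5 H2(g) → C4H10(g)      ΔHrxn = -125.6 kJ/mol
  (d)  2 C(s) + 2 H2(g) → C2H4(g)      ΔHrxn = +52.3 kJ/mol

(a) reversed: +277.7 kJ/mol
(b) as written: -248.1 kJ/mol
(c) reversed: +125.6 kJ/mol
(d) reversed: -52.3 kJ/mol
Combining the equations, ΔHrxn = (+277.7) + (-248.1) + (+125.6) + (-52.3) = 102.9 kJ/mol

ΔHrxn = 102.9 kJ/mol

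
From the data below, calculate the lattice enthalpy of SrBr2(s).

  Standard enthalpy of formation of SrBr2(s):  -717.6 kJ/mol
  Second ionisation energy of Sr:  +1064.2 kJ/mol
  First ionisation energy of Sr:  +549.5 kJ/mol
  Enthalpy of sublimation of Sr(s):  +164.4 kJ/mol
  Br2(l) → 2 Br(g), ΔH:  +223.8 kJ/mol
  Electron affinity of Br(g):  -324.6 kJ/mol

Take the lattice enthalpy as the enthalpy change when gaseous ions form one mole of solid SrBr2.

U = -2070.3 kJ/mol

ΔHf° = 1·ΔHsub + 1·(ΣIE) + 1·D(Br2) + 2·EA + U
-717.6 = 1·(+164.4) + 1·(+1613.7) + 1·(+223.8) + 2·(-324.6) + U
U = -717.6 − (+1352.7) = -2070.3 kJ/mol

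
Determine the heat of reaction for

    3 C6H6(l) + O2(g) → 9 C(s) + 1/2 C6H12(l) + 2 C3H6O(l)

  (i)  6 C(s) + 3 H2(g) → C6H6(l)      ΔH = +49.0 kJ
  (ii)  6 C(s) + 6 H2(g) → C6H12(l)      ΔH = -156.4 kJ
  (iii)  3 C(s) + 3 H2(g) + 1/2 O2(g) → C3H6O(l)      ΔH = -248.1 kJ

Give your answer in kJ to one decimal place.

ΔH = -721.4 kJ

(i) reversed and × 3: (-3)·(+49.0) = -147.0 kJ
(ii) × 1/2: (1/2)·(-156.4) = -78.2 kJ
(iii) × 2: (2)·(-248.1) = -496.2 kJ
Since enthalpy is a state function, ΔH = (-147.0) + (-78.2) + (-496.2) = -721.4 kJ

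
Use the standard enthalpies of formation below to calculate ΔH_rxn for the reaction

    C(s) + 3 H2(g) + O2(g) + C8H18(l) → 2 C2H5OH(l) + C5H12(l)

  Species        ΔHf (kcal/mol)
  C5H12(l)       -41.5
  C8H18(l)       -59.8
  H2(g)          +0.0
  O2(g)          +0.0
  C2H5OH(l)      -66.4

Products: 2·(-66.4) + 1·(-41.5) = -174.3
Reactants: 1·(+0.0) + 3·(+0.0) + 1·(+0.0) + 1·(-59.8) = -59.8
ΔH_rxn = (-174.3) − (-59.8) = -114.5 kcal/mol

ΔH_rxn = -114.5 kcal/mol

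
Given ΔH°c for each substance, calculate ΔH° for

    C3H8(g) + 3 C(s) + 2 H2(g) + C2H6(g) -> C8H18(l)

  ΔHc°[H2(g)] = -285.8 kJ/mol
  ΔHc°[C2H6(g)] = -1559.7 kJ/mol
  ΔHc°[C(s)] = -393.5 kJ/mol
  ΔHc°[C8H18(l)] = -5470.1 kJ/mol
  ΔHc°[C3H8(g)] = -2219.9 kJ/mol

With combustion enthalpies, reactants minus products:
= [1·(-2219.9) + 3·(-393.5) + 2·(-285.8) + 1·(-1559.7)] − [1·(-5470.1)]
= -61.6 kJ/mol

ΔH° = -61.6 kJ/mol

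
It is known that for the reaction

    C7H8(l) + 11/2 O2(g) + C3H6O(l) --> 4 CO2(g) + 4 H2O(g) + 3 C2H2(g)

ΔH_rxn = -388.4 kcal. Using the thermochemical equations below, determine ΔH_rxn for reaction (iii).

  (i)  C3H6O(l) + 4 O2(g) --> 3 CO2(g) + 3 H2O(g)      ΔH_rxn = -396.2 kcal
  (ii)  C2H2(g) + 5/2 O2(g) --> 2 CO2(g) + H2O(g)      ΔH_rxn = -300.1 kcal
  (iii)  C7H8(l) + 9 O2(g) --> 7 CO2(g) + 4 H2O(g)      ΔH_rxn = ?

ΔH_rxn = -892.5 kcal

(i) as written: -396.2 kcal
(ii) reversed and × 3: (-3)·(-300.1) = +900.3 kcal
(iii) as written: contributes x
-388.4 = (-396.2) + (+900.3) + x
x = (-388.4 − (+504.1)) / (1) = -892.5 kcal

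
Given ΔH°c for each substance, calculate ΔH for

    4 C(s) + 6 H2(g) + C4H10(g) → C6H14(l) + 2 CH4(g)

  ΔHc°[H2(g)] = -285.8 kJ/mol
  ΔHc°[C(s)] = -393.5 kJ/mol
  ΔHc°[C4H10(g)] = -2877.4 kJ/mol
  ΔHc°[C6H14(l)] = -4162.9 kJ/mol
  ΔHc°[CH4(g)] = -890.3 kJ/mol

ΔH = -222.7 kJ/mol

With combustion enthalpies, reactants minus products:
= [4·(-393.5) + 6·(-285.8) + 1·(-2877.4)] − [1·(-4162.9) + 2·(-890.3)]
= -222.7 kJ/mol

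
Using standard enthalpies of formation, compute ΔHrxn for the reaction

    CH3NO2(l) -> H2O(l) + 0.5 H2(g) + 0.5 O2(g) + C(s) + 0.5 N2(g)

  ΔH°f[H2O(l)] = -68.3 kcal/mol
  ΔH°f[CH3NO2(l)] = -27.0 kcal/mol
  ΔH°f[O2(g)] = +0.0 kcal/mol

ΔH°rxn = Σ nΔHf°(products) − Σ nΔHf°(reactants).
Products: 1·(-68.3) + 1/2·(+0.0) + 1/2·(+0.0) + 1·(+0.0) + 1/2·(+0.0) = -68.3
Reactants: 1·(-27.0) = -27.0
ΔHrxn = (-68.3) − (-27.0) = -41.3 kcal/mol

ΔHrxn = -41.3 kcal/mol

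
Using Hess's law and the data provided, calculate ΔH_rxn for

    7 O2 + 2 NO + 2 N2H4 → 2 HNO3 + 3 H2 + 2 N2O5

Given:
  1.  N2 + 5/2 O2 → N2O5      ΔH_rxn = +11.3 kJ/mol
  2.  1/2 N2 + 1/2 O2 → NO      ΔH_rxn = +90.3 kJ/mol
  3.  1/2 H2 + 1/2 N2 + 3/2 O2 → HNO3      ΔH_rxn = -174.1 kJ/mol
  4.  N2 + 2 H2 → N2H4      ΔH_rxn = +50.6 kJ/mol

eq. 1 × 2: (2)·(+11.3) = +22.6 kJ/mol
eq. 2 reversed and × 2: (-2)·(+90.3) = -180.6 kJ/mol
eq. 3 × 2: (2)·(-174.1) = -348.2 kJ/mol
eq. 4 reversed and × 2: (-2)·(+50.6) = -101.2 kJ/mol
ΔH_rxn = (+22.6) + (-180.6) + (-348.2) + (-101.2) = -607.4 kJ/mol

ΔH_rxn = -607.4 kJ/mol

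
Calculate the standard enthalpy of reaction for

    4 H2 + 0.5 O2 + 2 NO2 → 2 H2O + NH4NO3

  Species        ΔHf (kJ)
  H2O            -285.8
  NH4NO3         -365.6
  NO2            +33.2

ΔHrxn = -1003.6 kJ

ΔH°rxn = Σ nΔHf°(products) − Σ nΔHf°(reactants).
Products: 2·(-285.8) + 1·(-365.6) = -937.2
Reactants: 4·(+0.0) + 1/2·(+0.0) + 2·(+33.2) = +66.4
ΔHrxn = (-937.2) − (+66.4) = -1003.6 kJ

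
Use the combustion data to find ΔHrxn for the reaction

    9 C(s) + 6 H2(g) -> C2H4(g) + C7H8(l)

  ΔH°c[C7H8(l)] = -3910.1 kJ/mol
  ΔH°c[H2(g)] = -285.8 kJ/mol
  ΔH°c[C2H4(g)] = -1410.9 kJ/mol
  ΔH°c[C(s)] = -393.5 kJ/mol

Using ΔH = Σ nΔHc°(reactants) − Σ nΔHc°(products):
= [9·(-393.5) + 6·(-285.8)] − [1·(-1410.9) + 1·(-3910.1)]
= 64.7 kJ/mol

ΔHrxn = 64.7 kJ/mol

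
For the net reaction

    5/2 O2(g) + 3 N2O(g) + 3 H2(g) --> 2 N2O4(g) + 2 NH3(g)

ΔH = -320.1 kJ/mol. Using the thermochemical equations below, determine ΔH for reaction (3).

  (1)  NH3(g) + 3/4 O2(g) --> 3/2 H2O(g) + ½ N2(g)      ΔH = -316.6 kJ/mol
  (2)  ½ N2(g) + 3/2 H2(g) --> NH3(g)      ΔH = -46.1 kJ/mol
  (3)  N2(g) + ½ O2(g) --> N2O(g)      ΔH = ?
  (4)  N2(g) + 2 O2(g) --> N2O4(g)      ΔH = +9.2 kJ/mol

(1): not needed.
(2) × 2: (2)·(-46.1) = -92.2 kJ/mol
(3) reversed and × 3: contributes −3·x
(4) × 2: (2)·(+9.2) = +18.4 kJ/mol
-320.1 = (-92.2) + (+18.4) − 3·x
x = (-320.1 − (-73.8)) / (-3) = 82.1 kJ/mol

ΔH = 82.1 kJ/mol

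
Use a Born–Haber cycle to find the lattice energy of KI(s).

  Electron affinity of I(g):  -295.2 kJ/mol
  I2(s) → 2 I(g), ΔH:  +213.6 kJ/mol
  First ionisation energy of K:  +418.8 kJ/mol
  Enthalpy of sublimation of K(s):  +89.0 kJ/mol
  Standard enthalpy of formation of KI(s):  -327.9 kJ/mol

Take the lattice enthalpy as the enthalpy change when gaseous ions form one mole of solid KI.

U = -647.3 kJ/mol

ΔHf° = 1·ΔHsub + 1·(ΣIE) + 1/2·D(I2) + 1·EA + U
-327.9 = 1·(+89.0) + 1·(+418.8) + 1/2·(+213.6) + 1·(-295.2) + U
U = -327.9 − (+319.4) = -647.3 kJ/mol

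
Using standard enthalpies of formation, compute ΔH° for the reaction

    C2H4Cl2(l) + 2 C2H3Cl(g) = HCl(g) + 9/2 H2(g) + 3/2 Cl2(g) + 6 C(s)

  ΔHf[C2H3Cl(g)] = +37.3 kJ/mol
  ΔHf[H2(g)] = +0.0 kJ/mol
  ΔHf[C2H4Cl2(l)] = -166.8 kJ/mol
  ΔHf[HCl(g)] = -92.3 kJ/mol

ΔH° = -0.1 kJ/mol

Products: 1·(-92.3) + 9/2·(+0.0) + 3/2·(+0.0) + 6·(+0.0) = -92.3
Reactants: 1·(-166.8) + 2·(+37.3) = -92.2
ΔH° = (-92.3) − (-92.2) = -0.1 kJ/mol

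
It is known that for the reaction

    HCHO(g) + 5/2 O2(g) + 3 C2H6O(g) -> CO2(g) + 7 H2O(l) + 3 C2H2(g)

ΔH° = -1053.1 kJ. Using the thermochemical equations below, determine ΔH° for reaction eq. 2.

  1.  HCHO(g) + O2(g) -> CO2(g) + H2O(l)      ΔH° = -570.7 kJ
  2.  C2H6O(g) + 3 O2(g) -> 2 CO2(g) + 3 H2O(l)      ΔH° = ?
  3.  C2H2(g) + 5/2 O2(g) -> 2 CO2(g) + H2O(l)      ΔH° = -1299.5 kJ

eq. 1 as written: -570.7 kJ
eq. 2 × 3: contributes 3·x
eq. 3 reversed and × 3: (-3)·(-1299.5) = +3898.5 kJ
-1053.1 = (-570.7) + (+3898.5) + 3·x
x = (-1053.1 − (+3327.8)) / (3) = -1460.3 kJ

ΔH° = -1460.3 kJ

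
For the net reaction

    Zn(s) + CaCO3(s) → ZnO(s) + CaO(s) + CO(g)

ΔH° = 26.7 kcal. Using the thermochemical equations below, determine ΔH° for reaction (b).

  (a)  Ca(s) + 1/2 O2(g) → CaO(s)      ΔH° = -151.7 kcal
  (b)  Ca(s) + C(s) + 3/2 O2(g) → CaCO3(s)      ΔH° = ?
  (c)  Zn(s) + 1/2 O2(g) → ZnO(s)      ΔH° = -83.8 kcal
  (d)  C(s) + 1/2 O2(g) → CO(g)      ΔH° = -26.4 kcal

ΔH° = -288.6 kcal

(a) as written: -151.7 kcal
(b) reversed: contributes −x
(c) as written: -83.8 kcal
(d) as written: -26.4 kcal
+26.7 = (-151.7) + (-83.8) + (-26.4) − x
x = (+26.7 − (-261.9)) / (-1) = -288.6 kcal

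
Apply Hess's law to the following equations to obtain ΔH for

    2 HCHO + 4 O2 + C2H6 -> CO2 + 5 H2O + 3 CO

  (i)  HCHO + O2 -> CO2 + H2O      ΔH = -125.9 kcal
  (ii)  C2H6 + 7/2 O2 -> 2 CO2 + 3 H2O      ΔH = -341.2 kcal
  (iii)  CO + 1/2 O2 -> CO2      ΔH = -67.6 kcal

(i) × 2 (×2 to match 2 HCHO in the target): (2)·(-125.9) = -251.8 kcal
(ii) as written (C2H6 already on the reactant side): -341.2 kcal
(iii) reversed and × 3 (reverse to put CO on the product side; ×3 to match 3 CO in the target): (-3)·(-67.6) = +202.8 kcal
By Hess's law, ΔH = (2)·(-125.9) + (1)·(-341.2) + (-3)·(-67.6) = -390.2 kcal

ΔH = -390.2 kcal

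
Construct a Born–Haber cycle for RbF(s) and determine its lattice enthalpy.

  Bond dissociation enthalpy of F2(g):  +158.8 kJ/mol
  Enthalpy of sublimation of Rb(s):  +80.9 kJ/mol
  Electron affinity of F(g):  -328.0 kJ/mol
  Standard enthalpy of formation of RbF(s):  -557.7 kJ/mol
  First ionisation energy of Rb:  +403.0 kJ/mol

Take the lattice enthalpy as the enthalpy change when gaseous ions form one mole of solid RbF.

ΔHf° = 1·ΔHsub + 1·(ΣIE) + 1/2·D(F2) + 1·EA + U
-557.7 = 1·(+80.9) + 1·(+403.0) + 1/2·(+158.8) + 1·(-328.0) + U
U = -557.7 − (+235.3) = -793.0 kJ/mol

U = -793.0 kJ/mol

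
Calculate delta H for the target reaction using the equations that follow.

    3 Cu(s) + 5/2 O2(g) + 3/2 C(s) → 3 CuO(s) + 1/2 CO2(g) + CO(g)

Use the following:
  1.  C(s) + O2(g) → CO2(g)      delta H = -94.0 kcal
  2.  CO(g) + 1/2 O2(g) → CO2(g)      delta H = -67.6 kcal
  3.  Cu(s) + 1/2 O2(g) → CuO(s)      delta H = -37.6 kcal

eq. 1 × 3/2: (3/2)·(-94.0) = -141.0 kcal
eq. 2 reversed: +67.6 kcal
eq. 3 × 3: (3)·(-37.6) = -112.8 kcal
Combining the equations, delta H = (3/2)·(-94.0) + (-1)·(-67.6) + (3)·(-37.6) = -186.2 kcal

delta H = -186.2 kcal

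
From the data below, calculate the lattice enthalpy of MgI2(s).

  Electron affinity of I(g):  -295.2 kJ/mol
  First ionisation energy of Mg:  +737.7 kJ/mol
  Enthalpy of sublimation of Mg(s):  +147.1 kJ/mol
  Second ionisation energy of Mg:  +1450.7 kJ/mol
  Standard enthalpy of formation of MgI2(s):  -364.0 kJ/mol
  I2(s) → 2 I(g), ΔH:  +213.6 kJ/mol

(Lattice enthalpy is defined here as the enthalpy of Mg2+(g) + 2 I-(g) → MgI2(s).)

ΔHf° = 1·ΔHsub + 1·(ΣIE) + 1·D(I2) + 2·EA + U
-364.0 = 1·(+147.1) + 1·(+2188.4) + 1·(+213.6) + 2·(-295.2) + U
U = -364.0 − (+1958.7) = -2322.7 kJ/mol

U = -2322.7 kJ/mol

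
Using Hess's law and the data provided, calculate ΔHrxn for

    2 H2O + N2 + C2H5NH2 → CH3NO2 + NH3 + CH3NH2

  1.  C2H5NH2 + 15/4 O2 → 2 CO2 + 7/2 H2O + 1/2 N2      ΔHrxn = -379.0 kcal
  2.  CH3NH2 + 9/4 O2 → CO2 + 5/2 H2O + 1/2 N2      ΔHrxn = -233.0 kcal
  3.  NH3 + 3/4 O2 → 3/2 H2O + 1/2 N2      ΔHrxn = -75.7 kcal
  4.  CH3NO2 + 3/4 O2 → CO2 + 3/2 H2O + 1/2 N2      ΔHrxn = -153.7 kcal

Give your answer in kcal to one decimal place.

eq. 1 as written (C2H5NH2 already on the reactant side): -379.0 kcal
eq. 2 reversed (reverse to put CH3NH2 on the product side): +233.0 kcal
eq. 3 reversed (NH3 must end up as a product): +75.7 kcal
eq. 4 reversed (CH3NO2 must end up as a product): +153.7 kcal
ΔHrxn = (1)·(-379.0) + (-1)·(-233.0) + (-1)·(-75.7) + (-1)·(-153.7) = 83.4 kcal

ΔHrxn = 83.4 kcal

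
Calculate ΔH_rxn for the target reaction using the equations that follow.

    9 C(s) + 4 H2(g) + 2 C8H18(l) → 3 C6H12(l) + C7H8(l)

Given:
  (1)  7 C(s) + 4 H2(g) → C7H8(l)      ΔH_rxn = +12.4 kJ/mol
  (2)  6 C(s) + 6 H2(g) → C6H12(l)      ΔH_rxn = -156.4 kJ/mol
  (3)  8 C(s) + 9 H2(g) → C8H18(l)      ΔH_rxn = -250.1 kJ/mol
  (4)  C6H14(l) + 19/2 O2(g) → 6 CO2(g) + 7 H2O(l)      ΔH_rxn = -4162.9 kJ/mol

ΔH_rxn = 43.4 kJ/mol

(1) as written: +12.4 kJ/mol
(2) × 3: (3)·(-156.4) = -469.2 kJ/mol
(3) reversed and × 2: (-2)·(-250.1) = +500.2 kJ/mol
(4): not needed.
ΔH_rxn = (1)·(+12.4) + (3)·(-156.4) + (-2)·(-250.1) = 43.4 kJ/mol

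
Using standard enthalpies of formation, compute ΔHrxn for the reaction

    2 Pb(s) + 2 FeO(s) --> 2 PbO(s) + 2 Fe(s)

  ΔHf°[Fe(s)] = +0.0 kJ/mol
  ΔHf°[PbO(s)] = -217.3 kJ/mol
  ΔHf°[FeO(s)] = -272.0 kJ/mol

Products: 2·(-217.3) + 2·(+0.0) = -434.6
Reactants: 2·(+0.0) + 2·(-272.0) = -544.0
ΔHrxn = (-434.6) − (-544.0) = 109.4 kJ/mol

ΔHrxn = 109.4 kJ/mol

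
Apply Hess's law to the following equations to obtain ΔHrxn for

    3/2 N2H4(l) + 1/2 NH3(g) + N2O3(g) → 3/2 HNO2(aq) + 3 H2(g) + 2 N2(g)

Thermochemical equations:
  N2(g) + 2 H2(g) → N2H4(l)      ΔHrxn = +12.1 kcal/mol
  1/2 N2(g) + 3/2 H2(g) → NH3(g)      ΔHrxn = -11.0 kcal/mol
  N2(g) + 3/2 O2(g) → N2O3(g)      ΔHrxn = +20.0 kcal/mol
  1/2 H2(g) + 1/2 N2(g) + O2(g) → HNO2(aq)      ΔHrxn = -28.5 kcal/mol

ΔHrxn = -75.4 kcal/mol

equation 1 reversed and × 3/2 (N2H4(l) must end up as a reactant; ×3/2 to match 3/2 N2H4(l) in the target): (-3/2)·(+12.1) = -18.15 kcal/mol
equation 2 reversed and × 1/2 (reverse to put NH3(g) on the reactant side; scale by 1/2 for the 1/2 NH3(g)): (-1/2)·(-11.0) = +5.5 kcal/mol
equation 3 reversed (N2O3(g) must end up as a reactant): -20.0 kcal/mol
equation 4 × 3/2 (scale by 3/2 for the 3/2 HNO2(aq)): (3/2)·(-28.5) = -42.75 kcal/mol
Since enthalpy is a state function, ΔHrxn = (-18.15) + (+5.5) + (-20.0) + (-42.75) = -75.4 kcal/mol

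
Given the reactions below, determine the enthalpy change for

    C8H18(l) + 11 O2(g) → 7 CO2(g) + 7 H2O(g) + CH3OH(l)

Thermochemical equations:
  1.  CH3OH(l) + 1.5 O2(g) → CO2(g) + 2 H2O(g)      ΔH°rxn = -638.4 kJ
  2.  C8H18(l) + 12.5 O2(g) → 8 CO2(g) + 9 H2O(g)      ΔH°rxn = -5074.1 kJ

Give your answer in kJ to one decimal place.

eq. 1 reversed: +638.4 kJ
eq. 2 as written: -5074.1 kJ
Since enthalpy is a state function, ΔH°rxn = (+638.4) + (-5074.1) = -4435.7 kJ

ΔH°rxn = -4435.7 kJ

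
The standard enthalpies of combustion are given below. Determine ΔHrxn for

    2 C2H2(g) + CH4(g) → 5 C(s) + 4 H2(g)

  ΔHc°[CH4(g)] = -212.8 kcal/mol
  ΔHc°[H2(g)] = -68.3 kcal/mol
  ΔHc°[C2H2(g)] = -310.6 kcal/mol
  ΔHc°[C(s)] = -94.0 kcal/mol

ΔHrxn = -90.8 kcal/mol

With combustion enthalpies, reactants minus products:
= [2·(-310.6) + 1·(-212.8)] − [5·(-94.0) + 4·(-68.3)]
= -90.8 kcal/mol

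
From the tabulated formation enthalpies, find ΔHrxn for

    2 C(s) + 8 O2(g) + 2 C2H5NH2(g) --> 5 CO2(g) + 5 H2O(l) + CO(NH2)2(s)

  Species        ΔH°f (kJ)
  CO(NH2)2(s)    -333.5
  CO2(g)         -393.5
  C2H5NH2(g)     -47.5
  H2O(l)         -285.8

Products: 5·(-393.5) + 5·(-285.8) + 1·(-333.5) = -3730.0
Reactants: 2·(+0.0) + 8·(+0.0) + 2·(-47.5) = -95.0
ΔHrxn = (-3730.0) − (-95.0) = -3635.0 kJ

ΔHrxn = -3635.0 kJ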